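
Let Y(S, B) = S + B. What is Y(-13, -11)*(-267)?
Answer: 6408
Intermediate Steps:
Y(S, B) = B + S
Y(-13, -11)*(-267) = (-11 - 13)*(-267) = -24*(-267) = 6408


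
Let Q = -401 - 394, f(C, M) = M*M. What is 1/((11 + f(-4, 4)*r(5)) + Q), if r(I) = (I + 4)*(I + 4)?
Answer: 1/512 ≈ 0.0019531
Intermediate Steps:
f(C, M) = M**2
r(I) = (4 + I)**2 (r(I) = (4 + I)*(4 + I) = (4 + I)**2)
Q = -795
1/((11 + f(-4, 4)*r(5)) + Q) = 1/((11 + 4**2*(4 + 5)**2) - 795) = 1/((11 + 16*9**2) - 795) = 1/((11 + 16*81) - 795) = 1/((11 + 1296) - 795) = 1/(1307 - 795) = 1/512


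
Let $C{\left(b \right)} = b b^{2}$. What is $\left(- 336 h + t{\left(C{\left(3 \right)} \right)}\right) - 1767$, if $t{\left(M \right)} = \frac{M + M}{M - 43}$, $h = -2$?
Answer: $- \frac{8787}{8} \approx -1098.4$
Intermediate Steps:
$C{\left(b \right)} = b^{3}$
$t{\left(M \right)} = \frac{2 M}{-43 + M}$
$\left(- 336 h + t{\left(C{\left(3 \right)} \right)}\right) - 1767 = \left(\left(-336\right) \left(-2\right) + \frac{2 \cdot 3^{3}}{-43 + 3^{3}}\right) - 1767 = \left(672 + 2 \cdot 27 \frac{1}{-43 + 27}\right) - 1767 = \left(672 + 2 \cdot 27 \frac{1}{-16}\right) - 1767 = \left(672 + 2 \cdot 27 \left(- \frac{1}{16}\right)\right) - 1767 = \left(672 - \frac{27}{8}\right) - 1767 = \frac{5349}{8} - 1767 = - \frac{8787}{8}$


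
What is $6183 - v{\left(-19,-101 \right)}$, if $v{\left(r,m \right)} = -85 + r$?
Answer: $6287$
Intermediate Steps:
$6183 - v{\left(-19,-101 \right)} = 6183 - \left(-85 - 19\right) = 6183 - -104 = 6183 + 104 = 6287$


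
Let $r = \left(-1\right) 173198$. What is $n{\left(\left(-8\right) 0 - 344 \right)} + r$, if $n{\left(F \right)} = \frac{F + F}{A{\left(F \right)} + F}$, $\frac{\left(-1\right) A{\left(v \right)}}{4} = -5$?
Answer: $- \frac{14028866}{81} \approx -1.732 \cdot 10^{5}$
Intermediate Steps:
$A{\left(v \right)} = 20$ ($A{\left(v \right)} = \left(-4\right) \left(-5\right) = 20$)
$n{\left(F \right)} = \frac{2 F}{20 + F}$ ($n{\left(F \right)} = \frac{F + F}{20 + F} = \frac{2 F}{20 + F}$)
$r = -173198$
$n{\left(\left(-8\right) 0 - 344 \right)} + r = \frac{2 \left(\left(-8\right) 0 - 344\right)}{20 - 344} - 173198 = \frac{2 \left(0 - 344\right)}{20 + \left(0 - 344\right)} - 173198 = 2 \left(-344\right) \frac{1}{20 - 344} - 173198 = 2 \left(-344\right) \frac{1}{-324} - 173198 = 2 \left(-344\right) \left(- \frac{1}{324}\right) - 173198 = \frac{172}{81} - 173198 = - \frac{14028866}{81}$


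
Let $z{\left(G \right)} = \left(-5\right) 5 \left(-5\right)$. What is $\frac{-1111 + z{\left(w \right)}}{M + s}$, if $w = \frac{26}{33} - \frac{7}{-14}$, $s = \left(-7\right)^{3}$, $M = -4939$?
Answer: $\frac{493}{2641} \approx 0.18667$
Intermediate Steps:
$s = -343$
$w = \frac{85}{66}$ ($w = 26 \cdot \frac{1}{33} - - \frac{1}{2} = \frac{26}{33} + \frac{1}{2} = \frac{85}{66} \approx 1.2879$)
$z{\left(G \right)} = 125$ ($z{\left(G \right)} = \left(-25\right) \left(-5\right) = 125$)
$\frac{-1111 + z{\left(w \right)}}{M + s} = \frac{-1111 + 125}{-4939 - 343} = - \frac{986}{-5282} = \left(-986\right) \left(- \frac{1}{5282}\right) = \frac{493}{2641}$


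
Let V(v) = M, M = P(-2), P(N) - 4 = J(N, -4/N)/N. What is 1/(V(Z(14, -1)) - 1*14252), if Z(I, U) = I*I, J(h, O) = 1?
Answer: -2/28497 ≈ -7.0183e-5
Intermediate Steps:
Z(I, U) = I**2
P(N) = 4 + 1/N
M = 7/2 (M = 4 + 1/(-2) = 4 - 1/2 = 7/2 ≈ 3.5000)
V(v) = 7/2
1/(V(Z(14, -1)) - 1*14252) = 1/(7/2 - 1*14252) = 1/(7/2 - 14252) = 1/(-28497/2) = -2/28497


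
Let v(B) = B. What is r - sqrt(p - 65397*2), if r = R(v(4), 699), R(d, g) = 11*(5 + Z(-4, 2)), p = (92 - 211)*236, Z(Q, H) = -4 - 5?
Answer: -44 - I*sqrt(158878) ≈ -44.0 - 398.6*I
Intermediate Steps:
Z(Q, H) = -9
p = -28084 (p = -119*236 = -28084)
R(d, g) = -44 (R(d, g) = 11*(5 - 9) = 11*(-4) = -44)
r = -44
r - sqrt(p - 65397*2) = -44 - sqrt(-28084 - 65397*2) = -44 - sqrt(-28084 - 130794) = -44 - sqrt(-158878) = -44 - I*sqrt(158878)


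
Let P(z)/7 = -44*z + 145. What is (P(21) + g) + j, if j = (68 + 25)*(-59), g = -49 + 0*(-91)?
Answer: -10989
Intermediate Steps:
g = -49 (g = -49 + 0 = -49)
j = -5487 (j = 93*(-59) = -5487)
P(z) = 1015 - 308*z (P(z) = 7*(-44*z + 145) = 7*(145 - 44*z) = 1015 - 308*z)
(P(21) + g) + j = ((1015 - 308*21) - 49) - 5487 = ((1015 - 6468) - 49) - 5487 = (-5453 - 49) - 5487 = -5502 - 5487 = -10989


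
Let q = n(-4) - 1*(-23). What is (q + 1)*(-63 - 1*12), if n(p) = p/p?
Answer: -1875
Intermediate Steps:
n(p) = 1
q = 24 (q = 1 - 1*(-23) = 1 + 23 = 24)
(q + 1)*(-63 - 1*12) = (24 + 1)*(-63 - 1*12) = 25*(-63 - 12) = 25*(-75) = -1875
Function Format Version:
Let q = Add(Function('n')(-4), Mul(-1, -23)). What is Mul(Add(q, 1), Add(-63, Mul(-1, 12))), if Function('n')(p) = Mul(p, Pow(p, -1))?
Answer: -1875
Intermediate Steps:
Function('n')(p) = 1
q = 24 (q = Add(1, Mul(-1, -23)) = Add(1, 23) = 24)
Mul(Add(q, 1), Add(-63, Mul(-1, 12))) = Mul(Add(24, 1), Add(-63, Mul(-1, 12))) = Mul(25, Add(-63, -12)) = Mul(25, -75) = -1875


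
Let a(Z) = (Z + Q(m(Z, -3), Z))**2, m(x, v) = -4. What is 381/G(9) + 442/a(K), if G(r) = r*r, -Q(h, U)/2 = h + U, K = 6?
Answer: 6221/54 ≈ 115.20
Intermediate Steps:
Q(h, U) = -2*U - 2*h (Q(h, U) = -2*(h + U) = -2*(U + h) = -2*U - 2*h)
G(r) = r**2
a(Z) = (8 - Z)**2 (a(Z) = (Z + (-2*Z - 2*(-4)))**2 = (Z + (-2*Z + 8))**2 = (Z + (8 - 2*Z))**2 = (8 - Z)**2)
381/G(9) + 442/a(K) = 381/(9**2) + 442/((-8 + 6)**2) = 381/81 + 442/((-2)**2) = 381*(1/81) + 442/4 = 127/27 + 442*(1/4) = 127/27 + 221/2 = 6221/54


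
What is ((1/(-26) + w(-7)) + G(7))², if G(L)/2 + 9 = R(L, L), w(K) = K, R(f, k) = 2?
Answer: 299209/676 ≈ 442.62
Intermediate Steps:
G(L) = -14 (G(L) = -18 + 2*2 = -18 + 4 = -14)
((1/(-26) + w(-7)) + G(7))² = ((1/(-26) - 7) - 14)² = ((-1/26 - 7) - 14)² = (-183/26 - 14)² = (-547/26)² = 299209/676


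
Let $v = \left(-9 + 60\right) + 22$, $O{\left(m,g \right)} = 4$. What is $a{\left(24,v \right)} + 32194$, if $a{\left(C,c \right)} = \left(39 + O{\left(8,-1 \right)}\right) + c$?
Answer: $32310$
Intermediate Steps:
$v = 73$ ($v = 51 + 22 = 73$)
$a{\left(C,c \right)} = 43 + c$ ($a{\left(C,c \right)} = \left(39 + 4\right) + c = 43 + c$)
$a{\left(24,v \right)} + 32194 = \left(43 + 73\right) + 32194 = 116 + 32194 = 32310$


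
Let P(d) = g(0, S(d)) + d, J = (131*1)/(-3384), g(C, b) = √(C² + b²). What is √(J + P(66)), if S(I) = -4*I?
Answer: √104959366/564 ≈ 18.165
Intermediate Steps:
J = -131/3384 (J = 131*(-1/3384) = -131/3384 ≈ -0.038712)
P(d) = d + 4*√(d²) (P(d) = √(0² + (-4*d)²) + d = √(0 + 16*d²) + d = √(16*d²) + d = 4*√(d²) + d = d + 4*√(d²))
√(J + P(66)) = √(-131/3384 + (66 + 4*√(66²))) = √(-131/3384 + (66 + 4*√4356)) = √(-131/3384 + (66 + 4*66)) = √(-131/3384 + (66 + 264)) = √(-131/3384 + 330) = √(1116589/3384) = √104959366/564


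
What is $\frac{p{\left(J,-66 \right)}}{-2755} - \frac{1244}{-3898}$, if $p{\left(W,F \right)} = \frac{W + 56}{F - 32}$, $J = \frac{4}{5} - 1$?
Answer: $\frac{840212671}{2631052550} \approx 0.31934$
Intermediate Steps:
$J = - \frac{1}{5}$ ($J = 4 \cdot \frac{1}{5} - 1 = \frac{4}{5} - 1 = - \frac{1}{5} \approx -0.2$)
$p{\left(W,F \right)} = \frac{56 + W}{-32 + F}$
$\frac{p{\left(J,-66 \right)}}{-2755} - \frac{1244}{-3898} = \frac{\frac{1}{-32 - 66} \left(56 - \frac{1}{5}\right)}{-2755} - \frac{1244}{-3898} = \frac{1}{-98} \cdot \frac{279}{5} \left(- \frac{1}{2755}\right) - - \frac{622}{1949} = \left(- \frac{1}{98}\right) \frac{279}{5} \left(- \frac{1}{2755}\right) + \frac{622}{1949} = \left(- \frac{279}{490}\right) \left(- \frac{1}{2755}\right) + \frac{622}{1949} = \frac{279}{1349950} + \frac{622}{1949} = \frac{840212671}{2631052550}$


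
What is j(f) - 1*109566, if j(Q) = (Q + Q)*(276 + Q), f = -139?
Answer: -147652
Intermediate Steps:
j(Q) = 2*Q*(276 + Q) (j(Q) = (2*Q)*(276 + Q) = 2*Q*(276 + Q))
j(f) - 1*109566 = 2*(-139)*(276 - 139) - 1*109566 = 2*(-139)*137 - 109566 = -38086 - 109566 = -147652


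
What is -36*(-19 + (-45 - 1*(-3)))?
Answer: 2196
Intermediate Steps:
-36*(-19 + (-45 - 1*(-3))) = -36*(-19 + (-45 + 3)) = -36*(-19 - 42) = -36*(-61) = 2196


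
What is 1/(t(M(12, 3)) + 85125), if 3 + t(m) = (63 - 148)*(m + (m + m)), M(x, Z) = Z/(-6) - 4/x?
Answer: 2/170669 ≈ 1.1719e-5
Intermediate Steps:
M(x, Z) = -4/x - Z/6 (M(x, Z) = Z*(-⅙) - 4/x = -Z/6 - 4/x = -4/x - Z/6)
t(m) = -3 - 255*m (t(m) = -3 + (63 - 148)*(m + (m + m)) = -3 - 85*(m + 2*m) = -3 - 255*m)
1/(t(M(12, 3)) + 85125) = 1/((-3 - 255*(-4/12 - ⅙*3)) + 85125) = 1/((-3 - 255*(-4*1/12 - ½)) + 85125) = 1/((-3 - 255*(-⅓ - ½)) + 85125) = 1/((-3 - 255*(-⅚)) + 85125) = 1/((-3 + 425/2) + 85125) = 1/(419/2 + 85125) = 1/(170669/2) = 2/170669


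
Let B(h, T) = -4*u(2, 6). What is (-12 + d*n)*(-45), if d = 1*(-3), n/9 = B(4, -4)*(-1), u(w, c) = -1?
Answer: -4320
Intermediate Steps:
B(h, T) = 4 (B(h, T) = -4*(-1) = 4)
n = -36 (n = 9*(4*(-1)) = 9*(-4) = -36)
d = -3
(-12 + d*n)*(-45) = (-12 - 3*(-36))*(-45) = (-12 + 108)*(-45) = 96*(-45) = -4320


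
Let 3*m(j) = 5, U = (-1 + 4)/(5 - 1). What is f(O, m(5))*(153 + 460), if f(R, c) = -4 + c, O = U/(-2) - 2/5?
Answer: -4291/3 ≈ -1430.3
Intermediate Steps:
U = ¾ (U = 3/4 = 3*(¼) = ¾ ≈ 0.75000)
m(j) = 5/3 (m(j) = (⅓)*5 = 5/3)
O = -31/40 (O = (¾)/(-2) - 2/5 = (¾)*(-½) - 2*⅕ = -3/8 - ⅖ = -31/40 ≈ -0.77500)
f(O, m(5))*(153 + 460) = (-4 + 5/3)*(153 + 460) = -7/3*613 = -4291/3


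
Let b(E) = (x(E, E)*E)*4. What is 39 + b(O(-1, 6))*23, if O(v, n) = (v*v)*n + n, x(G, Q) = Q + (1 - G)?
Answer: 1143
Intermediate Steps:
x(G, Q) = 1 + Q - G
O(v, n) = n + n*v² (O(v, n) = v²*n + n = n*v² + n = n + n*v²)
b(E) = 4*E (b(E) = ((1 + E - E)*E)*4 = (1*E)*4 = E*4 = 4*E)
39 + b(O(-1, 6))*23 = 39 + (4*(6*(1 + (-1)²)))*23 = 39 + (4*(6*(1 + 1)))*23 = 39 + (4*(6*2))*23 = 39 + (4*12)*23 = 39 + 48*23 = 39 + 1104 = 1143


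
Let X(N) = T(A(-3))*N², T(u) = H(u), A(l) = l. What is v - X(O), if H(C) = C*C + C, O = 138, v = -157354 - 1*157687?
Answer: -429305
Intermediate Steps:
v = -315041 (v = -157354 - 157687 = -315041)
H(C) = C + C² (H(C) = C² + C = C + C²)
T(u) = u*(1 + u)
X(N) = 6*N² (X(N) = (-3*(1 - 3))*N² = (-3*(-2))*N² = 6*N²)
v - X(O) = -315041 - 6*138² = -315041 - 6*19044 = -315041 - 1*114264 = -315041 - 114264 = -429305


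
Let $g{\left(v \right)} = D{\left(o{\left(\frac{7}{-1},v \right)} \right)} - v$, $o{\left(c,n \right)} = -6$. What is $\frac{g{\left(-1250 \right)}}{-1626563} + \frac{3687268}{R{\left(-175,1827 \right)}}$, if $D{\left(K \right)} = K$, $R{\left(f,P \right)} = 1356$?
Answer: $\frac{1499393003255}{551404857} \approx 2719.2$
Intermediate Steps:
$g{\left(v \right)} = -6 - v$
$\frac{g{\left(-1250 \right)}}{-1626563} + \frac{3687268}{R{\left(-175,1827 \right)}} = \frac{-6 - -1250}{-1626563} + \frac{3687268}{1356} = \left(-6 + 1250\right) \left(- \frac{1}{1626563}\right) + 3687268 \cdot \frac{1}{1356} = 1244 \left(- \frac{1}{1626563}\right) + \frac{921817}{339} = - \frac{1244}{1626563} + \frac{921817}{339} = \frac{1499393003255}{551404857}$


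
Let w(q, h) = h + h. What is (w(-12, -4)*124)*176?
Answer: -174592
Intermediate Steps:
w(q, h) = 2*h
(w(-12, -4)*124)*176 = ((2*(-4))*124)*176 = -8*124*176 = -992*176 = -174592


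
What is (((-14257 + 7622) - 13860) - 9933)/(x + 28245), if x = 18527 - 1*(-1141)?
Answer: -30428/47913 ≈ -0.63507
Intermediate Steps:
x = 19668 (x = 18527 + 1141 = 19668)
(((-14257 + 7622) - 13860) - 9933)/(x + 28245) = (((-14257 + 7622) - 13860) - 9933)/(19668 + 28245) = ((-6635 - 13860) - 9933)/47913 = (-20495 - 9933)*(1/47913) = -30428*1/47913 = -30428/47913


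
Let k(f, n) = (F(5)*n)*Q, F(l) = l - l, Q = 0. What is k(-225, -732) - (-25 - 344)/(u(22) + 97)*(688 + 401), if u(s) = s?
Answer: 401841/119 ≈ 3376.8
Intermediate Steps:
F(l) = 0
k(f, n) = 0 (k(f, n) = (0*n)*0 = 0*0 = 0)
k(-225, -732) - (-25 - 344)/(u(22) + 97)*(688 + 401) = 0 - (-25 - 344)/(22 + 97)*(688 + 401) = 0 - (-369/119)*1089 = 0 - (-369*1/119)*1089 = 0 - (-369)*1089/119 = 0 - 1*(-401841/119) = 0 + 401841/119 = 401841/119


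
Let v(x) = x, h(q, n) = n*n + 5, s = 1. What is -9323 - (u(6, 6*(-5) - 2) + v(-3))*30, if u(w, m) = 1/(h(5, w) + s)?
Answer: -64636/7 ≈ -9233.7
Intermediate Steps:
h(q, n) = 5 + n**2 (h(q, n) = n**2 + 5 = 5 + n**2)
u(w, m) = 1/(6 + w**2) (u(w, m) = 1/((5 + w**2) + 1) = 1/(6 + w**2))
-9323 - (u(6, 6*(-5) - 2) + v(-3))*30 = -9323 - (1/(6 + 6**2) - 3)*30 = -9323 - (1/(6 + 36) - 3)*30 = -9323 - (1/42 - 3)*30 = -9323 - (-125)*30/42 = -9323 - 1*(-625/7) = -9323 + 625/7 = -64636/7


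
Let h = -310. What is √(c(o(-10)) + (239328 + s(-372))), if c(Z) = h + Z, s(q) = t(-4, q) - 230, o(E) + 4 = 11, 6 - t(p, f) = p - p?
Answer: √238801 ≈ 488.67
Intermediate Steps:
t(p, f) = 6 (t(p, f) = 6 - (p - p) = 6 - 1*0 = 6 + 0 = 6)
o(E) = 7 (o(E) = -4 + 11 = 7)
s(q) = -224 (s(q) = 6 - 230 = -224)
c(Z) = -310 + Z
√(c(o(-10)) + (239328 + s(-372))) = √((-310 + 7) + (239328 - 224)) = √(-303 + 239104) = √238801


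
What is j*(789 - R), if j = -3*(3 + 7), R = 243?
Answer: -16380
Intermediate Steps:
j = -30 (j = -3*10 = -30)
j*(789 - R) = -30*(789 - 1*243) = -30*(789 - 243) = -30*546 = -16380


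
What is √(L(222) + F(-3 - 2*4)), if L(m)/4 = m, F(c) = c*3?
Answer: 3*√95 ≈ 29.240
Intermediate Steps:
F(c) = 3*c
L(m) = 4*m
√(L(222) + F(-3 - 2*4)) = √(4*222 + 3*(-3 - 2*4)) = √(888 + 3*(-3 - 8)) = √(888 + 3*(-11)) = √(888 - 33) = √855 = 3*√95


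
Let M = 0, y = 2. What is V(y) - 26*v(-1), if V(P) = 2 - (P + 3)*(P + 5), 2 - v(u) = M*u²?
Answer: -85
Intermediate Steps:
v(u) = 2 (v(u) = 2 - 0*u² = 2 - 1*0 = 2 + 0 = 2)
V(P) = 2 - (3 + P)*(5 + P)
V(y) - 26*v(-1) = (-13 - 1*2² - 8*2) - 26*2 = (-13 - 1*4 - 16) - 52 = (-13 - 4 - 16) - 52 = -33 - 52 = -85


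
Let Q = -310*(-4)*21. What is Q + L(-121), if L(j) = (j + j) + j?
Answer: 25677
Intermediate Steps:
L(j) = 3*j (L(j) = 2*j + j = 3*j)
Q = 26040 (Q = -31*(-40)*21 = 1240*21 = 26040)
Q + L(-121) = 26040 + 3*(-121) = 26040 - 363 = 25677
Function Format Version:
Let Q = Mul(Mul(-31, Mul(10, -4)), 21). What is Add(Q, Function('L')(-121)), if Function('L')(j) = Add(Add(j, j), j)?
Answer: 25677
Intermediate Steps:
Function('L')(j) = Mul(3, j) (Function('L')(j) = Add(Mul(2, j), j) = Mul(3, j))
Q = 26040 (Q = Mul(Mul(-31, -40), 21) = Mul(1240, 21) = 26040)
Add(Q, Function('L')(-121)) = Add(26040, Mul(3, -121)) = Add(26040, -363) = 25677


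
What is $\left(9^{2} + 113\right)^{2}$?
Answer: $37636$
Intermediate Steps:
$\left(9^{2} + 113\right)^{2} = \left(81 + 113\right)^{2} = 194^{2} = 37636$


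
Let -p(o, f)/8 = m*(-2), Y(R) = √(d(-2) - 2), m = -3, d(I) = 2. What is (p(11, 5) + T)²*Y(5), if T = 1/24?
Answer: 0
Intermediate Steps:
T = 1/24 ≈ 0.041667
Y(R) = 0 (Y(R) = √(2 - 2) = √0 = 0)
p(o, f) = -48 (p(o, f) = -(-24)*(-2) = -8*6 = -48)
(p(11, 5) + T)²*Y(5) = (-48 + 1/24)²*0 = (-1151/24)²*0 = (1324801/576)*0 = 0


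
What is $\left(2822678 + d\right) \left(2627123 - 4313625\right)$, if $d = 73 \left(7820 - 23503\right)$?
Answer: $-2829645099138$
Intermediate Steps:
$d = -1144859$ ($d = 73 \left(-15683\right) = -1144859$)
$\left(2822678 + d\right) \left(2627123 - 4313625\right) = \left(2822678 - 1144859\right) \left(2627123 - 4313625\right) = 1677819 \left(-1686502\right) = -2829645099138$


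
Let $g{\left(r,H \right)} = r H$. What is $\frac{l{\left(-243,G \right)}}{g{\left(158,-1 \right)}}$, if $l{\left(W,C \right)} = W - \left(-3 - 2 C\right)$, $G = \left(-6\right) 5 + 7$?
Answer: $\frac{143}{79} \approx 1.8101$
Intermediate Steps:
$g{\left(r,H \right)} = H r$
$G = -23$ ($G = -30 + 7 = -23$)
$l{\left(W,C \right)} = 3 + W + 2 C$ ($l{\left(W,C \right)} = W + \left(3 + 2 C\right) = 3 + W + 2 C$)
$\frac{l{\left(-243,G \right)}}{g{\left(158,-1 \right)}} = \frac{3 - 243 + 2 \left(-23\right)}{\left(-1\right) 158} = \frac{3 - 243 - 46}{-158} = \left(-286\right) \left(- \frac{1}{158}\right) = \frac{143}{79}$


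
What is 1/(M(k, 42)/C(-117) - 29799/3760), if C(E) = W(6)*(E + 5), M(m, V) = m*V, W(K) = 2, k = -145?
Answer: 1880/36213 ≈ 0.051915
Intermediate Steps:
M(m, V) = V*m
C(E) = 10 + 2*E (C(E) = 2*(E + 5) = 2*(5 + E) = 10 + 2*E)
1/(M(k, 42)/C(-117) - 29799/3760) = 1/((42*(-145))/(10 + 2*(-117)) - 29799/3760) = 1/(-6090/(10 - 234) - 29799*1/3760) = 1/(-6090/(-224) - 29799/3760) = 1/(-6090*(-1/224) - 29799/3760) = 1/(435/16 - 29799/3760) = 1/(36213/1880) = 1880/36213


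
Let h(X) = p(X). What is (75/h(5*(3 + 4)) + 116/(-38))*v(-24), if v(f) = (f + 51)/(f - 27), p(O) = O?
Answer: 1089/2261 ≈ 0.48165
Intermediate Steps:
v(f) = (51 + f)/(-27 + f)
h(X) = X
(75/h(5*(3 + 4)) + 116/(-38))*v(-24) = (75/((5*(3 + 4))) + 116/(-38))*((51 - 24)/(-27 - 24)) = (75/((5*7)) + 116*(-1/38))*(27/(-51)) = (75/35 - 58/19)*(-1/51*27) = (75*(1/35) - 58/19)*(-9/17) = (15/7 - 58/19)*(-9/17) = -121/133*(-9/17) = 1089/2261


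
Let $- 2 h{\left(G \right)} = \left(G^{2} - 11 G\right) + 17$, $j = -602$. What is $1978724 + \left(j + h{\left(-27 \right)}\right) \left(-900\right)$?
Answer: $2989874$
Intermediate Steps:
$h{\left(G \right)} = - \frac{17}{2} - \frac{G^{2}}{2} + \frac{11 G}{2}$ ($h{\left(G \right)} = - \frac{\left(G^{2} - 11 G\right) + 17}{2} = - \frac{17 + G^{2} - 11 G}{2} = - \frac{17}{2} - \frac{G^{2}}{2} + \frac{11 G}{2}$)
$1978724 + \left(j + h{\left(-27 \right)}\right) \left(-900\right) = 1978724 + \left(-602 - \left(157 + \frac{729}{2}\right)\right) \left(-900\right) = 1978724 + \left(-602 - \frac{1043}{2}\right) \left(-900\right) = 1978724 - -1011150 = 1978724 + 1011150 = 2989874$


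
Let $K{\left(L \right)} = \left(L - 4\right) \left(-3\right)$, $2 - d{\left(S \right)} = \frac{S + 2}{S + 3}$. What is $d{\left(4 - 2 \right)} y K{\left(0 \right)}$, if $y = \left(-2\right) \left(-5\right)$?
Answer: $144$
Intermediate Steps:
$d{\left(S \right)} = 2 - \frac{2 + S}{3 + S}$ ($d{\left(S \right)} = 2 - \frac{S + 2}{S + 3} = 2 - \frac{2 + S}{3 + S}$)
$K{\left(L \right)} = 12 - 3 L$ ($K{\left(L \right)} = \left(-4 + L\right) \left(-3\right) = 12 - 3 L$)
$y = 10$
$d{\left(4 - 2 \right)} y K{\left(0 \right)} = \frac{4 + \left(4 - 2\right)}{3 + \left(4 - 2\right)} 10 \left(12 - 0\right) = \frac{4 + 2}{3 + 2} \cdot 10 \left(12 + 0\right) = \frac{1}{5} \cdot 6 \cdot 10 \cdot 12 = \frac{6}{5} \cdot 10 \cdot 12 = 12 \cdot 12 = 144$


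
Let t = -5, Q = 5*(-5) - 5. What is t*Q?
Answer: 150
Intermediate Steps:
Q = -30 (Q = -25 - 5 = -30)
t*Q = -5*(-30) = 150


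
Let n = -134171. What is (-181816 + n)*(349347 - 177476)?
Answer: -54309001677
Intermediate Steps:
(-181816 + n)*(349347 - 177476) = (-181816 - 134171)*(349347 - 177476) = -315987*171871 = -54309001677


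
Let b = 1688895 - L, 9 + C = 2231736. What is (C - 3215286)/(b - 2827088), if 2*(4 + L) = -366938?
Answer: 327853/318240 ≈ 1.0302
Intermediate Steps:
L = -183473 (L = -4 + (½)*(-366938) = -4 - 183469 = -183473)
C = 2231727 (C = -9 + 2231736 = 2231727)
b = 1872368 (b = 1688895 - 1*(-183473) = 1688895 + 183473 = 1872368)
(C - 3215286)/(b - 2827088) = (2231727 - 3215286)/(1872368 - 2827088) = -983559/(-954720) = -983559*(-1/954720) = 327853/318240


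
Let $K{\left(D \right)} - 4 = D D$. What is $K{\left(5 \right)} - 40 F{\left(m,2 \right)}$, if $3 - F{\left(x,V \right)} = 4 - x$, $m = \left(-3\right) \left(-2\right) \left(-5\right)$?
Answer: $1269$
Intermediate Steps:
$m = -30$ ($m = 6 \left(-5\right) = -30$)
$F{\left(x,V \right)} = -1 + x$ ($F{\left(x,V \right)} = 3 - \left(4 - x\right) = 3 + \left(-4 + x\right) = -1 + x$)
$K{\left(D \right)} = 4 + D^{2}$ ($K{\left(D \right)} = 4 + D D = 4 + D^{2}$)
$K{\left(5 \right)} - 40 F{\left(m,2 \right)} = \left(4 + 5^{2}\right) - 40 \left(-1 - 30\right) = \left(4 + 25\right) - -1240 = 29 + 1240 = 1269$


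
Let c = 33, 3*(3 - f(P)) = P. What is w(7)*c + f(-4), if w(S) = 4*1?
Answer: 409/3 ≈ 136.33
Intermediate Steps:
w(S) = 4
f(P) = 3 - P/3
w(7)*c + f(-4) = 4*33 + (3 - ⅓*(-4)) = 132 + (3 + 4/3) = 132 + 13/3 = 409/3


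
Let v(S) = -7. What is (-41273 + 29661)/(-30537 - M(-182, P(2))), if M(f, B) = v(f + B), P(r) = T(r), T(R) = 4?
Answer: 5806/15265 ≈ 0.38035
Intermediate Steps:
P(r) = 4
M(f, B) = -7
(-41273 + 29661)/(-30537 - M(-182, P(2))) = (-41273 + 29661)/(-30537 - 1*(-7)) = -11612/(-30537 + 7) = -11612/(-30530) = -11612*(-1/30530) = 5806/15265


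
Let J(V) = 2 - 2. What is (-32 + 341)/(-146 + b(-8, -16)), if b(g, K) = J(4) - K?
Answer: -309/130 ≈ -2.3769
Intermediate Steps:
J(V) = 0
b(g, K) = -K (b(g, K) = 0 - K = -K)
(-32 + 341)/(-146 + b(-8, -16)) = (-32 + 341)/(-146 - 1*(-16)) = 309/(-146 + 16) = 309/(-130) = 309*(-1/130) = -309/130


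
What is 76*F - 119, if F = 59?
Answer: 4365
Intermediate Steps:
76*F - 119 = 76*59 - 119 = 4484 - 119 = 4365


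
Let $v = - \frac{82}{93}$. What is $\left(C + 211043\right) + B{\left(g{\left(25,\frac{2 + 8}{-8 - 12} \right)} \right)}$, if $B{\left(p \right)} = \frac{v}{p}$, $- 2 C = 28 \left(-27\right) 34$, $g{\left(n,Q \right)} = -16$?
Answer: $\frac{166577921}{744} \approx 2.239 \cdot 10^{5}$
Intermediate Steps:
$v = - \frac{82}{93}$ ($v = \left(-82\right) \frac{1}{93} = - \frac{82}{93} \approx -0.88172$)
$C = 12852$ ($C = - \frac{28 \left(-27\right) 34}{2} = - \frac{\left(-756\right) 34}{2} = \left(- \frac{1}{2}\right) \left(-25704\right) = 12852$)
$B{\left(p \right)} = - \frac{82}{93 p}$
$\left(C + 211043\right) + B{\left(g{\left(25,\frac{2 + 8}{-8 - 12} \right)} \right)} = \left(12852 + 211043\right) - \frac{82}{93 \left(-16\right)} = 223895 - - \frac{41}{744} = 223895 + \frac{41}{744} = \frac{166577921}{744}$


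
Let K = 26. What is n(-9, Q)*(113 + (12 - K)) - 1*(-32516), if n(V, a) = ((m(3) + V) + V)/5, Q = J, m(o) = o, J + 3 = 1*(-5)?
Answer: 32219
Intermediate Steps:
J = -8 (J = -3 + 1*(-5) = -3 - 5 = -8)
Q = -8
n(V, a) = 3/5 + 2*V/5 (n(V, a) = ((3 + V) + V)/5 = (3 + 2*V)*(1/5) = 3/5 + 2*V/5)
n(-9, Q)*(113 + (12 - K)) - 1*(-32516) = (3/5 + (2/5)*(-9))*(113 + (12 - 1*26)) - 1*(-32516) = (3/5 - 18/5)*(113 + (12 - 26)) + 32516 = -3*(113 - 14) + 32516 = -3*99 + 32516 = -297 + 32516 = 32219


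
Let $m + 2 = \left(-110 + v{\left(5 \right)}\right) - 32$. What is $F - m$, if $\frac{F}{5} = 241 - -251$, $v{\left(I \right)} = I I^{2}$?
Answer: $2479$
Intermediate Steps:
$v{\left(I \right)} = I^{3}$
$F = 2460$ ($F = 5 \left(241 - -251\right) = 5 \left(241 + 251\right) = 5 \cdot 492 = 2460$)
$m = -19$ ($m = -2 - \left(142 - 125\right) = -2 + \left(\left(-110 + 125\right) - 32\right) = -2 + \left(15 - 32\right) = -2 - 17 = -19$)
$F - m = 2460 - -19 = 2460 + 19 = 2479$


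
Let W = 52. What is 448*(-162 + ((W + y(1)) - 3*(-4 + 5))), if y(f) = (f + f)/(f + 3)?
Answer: -50400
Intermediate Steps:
y(f) = 2*f/(3 + f) (y(f) = (2*f)/(3 + f) = 2*f/(3 + f))
448*(-162 + ((W + y(1)) - 3*(-4 + 5))) = 448*(-162 + ((52 + 2*1/(3 + 1)) - 3*(-4 + 5))) = 448*(-162 + ((52 + 2*1/4) - 3*1)) = 448*(-162 + ((52 + 2*1*(1/4)) - 3)) = 448*(-162 + ((52 + 1/2) - 3)) = 448*(-162 + (105/2 - 3)) = 448*(-162 + 99/2) = 448*(-225/2) = -50400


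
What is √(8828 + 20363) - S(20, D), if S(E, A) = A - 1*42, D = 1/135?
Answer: 5669/135 + √29191 ≈ 212.85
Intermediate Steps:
D = 1/135 ≈ 0.0074074
S(E, A) = -42 + A (S(E, A) = A - 42 = -42 + A)
√(8828 + 20363) - S(20, D) = √(8828 + 20363) - (-42 + 1/135) = √29191 - 1*(-5669/135) = √29191 + 5669/135 = 5669/135 + √29191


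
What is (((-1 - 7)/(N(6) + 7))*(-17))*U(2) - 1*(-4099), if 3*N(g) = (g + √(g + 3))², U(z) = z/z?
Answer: 4103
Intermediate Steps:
U(z) = 1
N(g) = (g + √(3 + g))²/3 (N(g) = (g + √(g + 3))²/3 = (g + √(3 + g))²/3)
(((-1 - 7)/(N(6) + 7))*(-17))*U(2) - 1*(-4099) = (((-1 - 7)/((6 + √(3 + 6))²/3 + 7))*(-17))*1 - 1*(-4099) = (-8/((6 + √9)²/3 + 7)*(-17))*1 + 4099 = (-8/((6 + 3)²/3 + 7)*(-17))*1 + 4099 = (-8/((⅓)*9² + 7)*(-17))*1 + 4099 = (-8/((⅓)*81 + 7)*(-17))*1 + 4099 = (-8/(27 + 7)*(-17))*1 + 4099 = (-8/34*(-17))*1 + 4099 = (-8*1/34*(-17))*1 + 4099 = -4/17*(-17)*1 + 4099 = 4*1 + 4099 = 4 + 4099 = 4103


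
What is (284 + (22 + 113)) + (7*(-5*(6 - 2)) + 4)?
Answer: 283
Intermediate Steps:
(284 + (22 + 113)) + (7*(-5*(6 - 2)) + 4) = (284 + 135) + (7*(-5*4) + 4) = 419 + (7*(-20) + 4) = 419 + (-140 + 4) = 419 - 136 = 283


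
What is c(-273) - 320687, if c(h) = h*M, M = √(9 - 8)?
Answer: -320960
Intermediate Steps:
M = 1 (M = √1 = 1)
c(h) = h (c(h) = h*1 = h)
c(-273) - 320687 = -273 - 320687 = -320960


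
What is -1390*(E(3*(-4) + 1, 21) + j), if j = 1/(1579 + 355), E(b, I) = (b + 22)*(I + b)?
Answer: -147854995/967 ≈ -1.5290e+5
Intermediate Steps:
E(b, I) = (22 + b)*(I + b)
j = 1/1934 ≈ 0.00051706
-1390*(E(3*(-4) + 1, 21) + j) = -1390*(((3*(-4) + 1)**2 + 22*21 + 22*(3*(-4) + 1) + 21*(3*(-4) + 1)) + 1/1934) = -1390*(((-12 + 1)**2 + 462 + 22*(-12 + 1) + 21*(-12 + 1)) + 1/1934) = -1390*(((-11)**2 + 462 + 22*(-11) + 21*(-11)) + 1/1934) = -1390*((121 + 462 - 242 - 231) + 1/1934) = -1390*(110 + 1/1934) = -1390*212741/1934 = -147854995/967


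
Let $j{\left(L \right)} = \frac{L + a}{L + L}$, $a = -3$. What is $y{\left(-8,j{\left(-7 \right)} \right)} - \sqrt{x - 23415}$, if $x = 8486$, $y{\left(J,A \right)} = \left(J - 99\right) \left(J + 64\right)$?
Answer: $-5992 - i \sqrt{14929} \approx -5992.0 - 122.18 i$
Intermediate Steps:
$j{\left(L \right)} = \frac{-3 + L}{2 L}$ ($j{\left(L \right)} = \frac{L - 3}{L + L} = \frac{-3 + L}{2 L}$)
$y{\left(J,A \right)} = \left(-99 + J\right) \left(64 + J\right)$
$y{\left(-8,j{\left(-7 \right)} \right)} - \sqrt{x - 23415} = \left(-6336 + \left(-8\right)^{2} - -280\right) - \sqrt{8486 - 23415} = \left(-6336 + 64 + 280\right) - \sqrt{-14929} = -5992 - i \sqrt{14929}$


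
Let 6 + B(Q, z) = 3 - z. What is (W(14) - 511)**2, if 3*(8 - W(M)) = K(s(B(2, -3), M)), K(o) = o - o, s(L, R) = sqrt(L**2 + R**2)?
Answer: 253009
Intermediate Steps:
B(Q, z) = -3 - z (B(Q, z) = -6 + (3 - z) = -3 - z)
K(o) = 0
W(M) = 8 (W(M) = 8 - 1/3*0 = 8 + 0 = 8)
(W(14) - 511)**2 = (8 - 511)**2 = (-503)**2 = 253009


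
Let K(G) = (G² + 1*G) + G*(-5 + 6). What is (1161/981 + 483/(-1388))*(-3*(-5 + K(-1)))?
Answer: 1137645/75646 ≈ 15.039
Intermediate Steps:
K(G) = G² + 2*G (K(G) = (G² + G) + G*1 = (G + G²) + G = G² + 2*G)
(1161/981 + 483/(-1388))*(-3*(-5 + K(-1))) = (1161/981 + 483/(-1388))*(-3*(-5 - (2 - 1))) = (1161*(1/981) + 483*(-1/1388))*(-3*(-5 - 1*1)) = (129/109 - 483/1388)*(-3*(-5 - 1)) = 126405*(-3*(-6))/151292 = (126405/151292)*18 = 1137645/75646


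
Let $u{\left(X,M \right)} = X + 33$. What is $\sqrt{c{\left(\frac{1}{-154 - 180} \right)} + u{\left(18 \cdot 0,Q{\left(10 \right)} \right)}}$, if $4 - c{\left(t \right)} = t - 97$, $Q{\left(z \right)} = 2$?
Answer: $\frac{3 \sqrt{1660982}}{334} \approx 11.576$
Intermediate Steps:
$c{\left(t \right)} = 101 - t$ ($c{\left(t \right)} = 4 - \left(t - 97\right) = 4 - \left(-97 + t\right) = 101 - t$)
$u{\left(X,M \right)} = 33 + X$
$\sqrt{c{\left(\frac{1}{-154 - 180} \right)} + u{\left(18 \cdot 0,Q{\left(10 \right)} \right)}} = \sqrt{\left(101 - \frac{1}{-154 - 180}\right) + \left(33 + 18 \cdot 0\right)} = \sqrt{\left(101 - \frac{1}{-334}\right) + \left(33 + 0\right)} = \sqrt{\left(101 - - \frac{1}{334}\right) + 33} = \sqrt{\left(101 + \frac{1}{334}\right) + 33} = \sqrt{\frac{33735}{334} + 33} = \sqrt{\frac{44757}{334}} = \frac{3 \sqrt{1660982}}{334}$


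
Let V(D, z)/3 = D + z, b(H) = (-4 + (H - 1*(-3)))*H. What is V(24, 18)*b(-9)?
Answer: 11340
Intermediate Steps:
b(H) = H*(-1 + H) (b(H) = (-4 + (H + 3))*H = (-4 + (3 + H))*H = (-1 + H)*H = H*(-1 + H))
V(D, z) = 3*D + 3*z (V(D, z) = 3*(D + z) = 3*D + 3*z)
V(24, 18)*b(-9) = (3*24 + 3*18)*(-9*(-1 - 9)) = (72 + 54)*(-9*(-10)) = 126*90 = 11340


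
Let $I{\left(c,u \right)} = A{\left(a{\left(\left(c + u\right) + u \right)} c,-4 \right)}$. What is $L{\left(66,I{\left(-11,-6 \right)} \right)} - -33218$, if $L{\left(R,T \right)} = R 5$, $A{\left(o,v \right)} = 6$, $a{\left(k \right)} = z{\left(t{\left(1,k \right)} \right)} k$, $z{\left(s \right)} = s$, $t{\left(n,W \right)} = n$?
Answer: $33548$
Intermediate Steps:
$a{\left(k \right)} = k$ ($a{\left(k \right)} = 1 k = k$)
$I{\left(c,u \right)} = 6$
$L{\left(R,T \right)} = 5 R$
$L{\left(66,I{\left(-11,-6 \right)} \right)} - -33218 = 5 \cdot 66 - -33218 = 330 + 33218 = 33548$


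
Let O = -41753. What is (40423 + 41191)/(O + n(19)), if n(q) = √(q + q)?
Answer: -3407629342/1743312971 - 81614*√38/1743312971 ≈ -1.9550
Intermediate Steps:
n(q) = √2*√q (n(q) = √(2*q) = √2*√q)
(40423 + 41191)/(O + n(19)) = (40423 + 41191)/(-41753 + √2*√19) = 81614/(-41753 + √38)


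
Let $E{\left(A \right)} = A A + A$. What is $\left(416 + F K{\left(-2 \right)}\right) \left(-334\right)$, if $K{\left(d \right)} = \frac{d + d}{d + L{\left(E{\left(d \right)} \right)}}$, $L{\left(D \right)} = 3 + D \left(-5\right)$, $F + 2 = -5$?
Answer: $- \frac{1241144}{9} \approx -1.3791 \cdot 10^{5}$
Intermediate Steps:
$F = -7$ ($F = -2 - 5 = -7$)
$E{\left(A \right)} = A + A^{2}$ ($E{\left(A \right)} = A^{2} + A = A + A^{2}$)
$L{\left(D \right)} = 3 - 5 D$
$K{\left(d \right)} = \frac{2 d}{3 + d - 5 d \left(1 + d\right)}$ ($K{\left(d \right)} = \frac{d + d}{d - \left(-3 + 5 d \left(1 + d\right)\right)} = \frac{2 d}{d - \left(-3 + 5 d \left(1 + d\right)\right)} = \frac{2 d}{3 + d - 5 d \left(1 + d\right)}$)
$\left(416 + F K{\left(-2 \right)}\right) \left(-334\right) = \left(416 - 7 \cdot 2 \left(-2\right) \frac{1}{3 - 2 - - 10 \left(1 - 2\right)}\right) \left(-334\right) = \left(416 - 7 \cdot 2 \left(-2\right) \frac{1}{3 - 2 - \left(-10\right) \left(-1\right)}\right) \left(-334\right) = \left(416 - 7 \cdot 2 \left(-2\right) \frac{1}{3 - 2 - 10}\right) \left(-334\right) = \left(416 - 7 \cdot 2 \left(-2\right) \frac{1}{-9}\right) \left(-334\right) = \left(416 - 7 \cdot 2 \left(-2\right) \left(- \frac{1}{9}\right)\right) \left(-334\right) = \left(416 - \frac{28}{9}\right) \left(-334\right) = \frac{3716}{9} \left(-334\right) = - \frac{1241144}{9}$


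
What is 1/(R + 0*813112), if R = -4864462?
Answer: -1/4864462 ≈ -2.0557e-7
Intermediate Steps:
1/(R + 0*813112) = 1/(-4864462 + 0*813112) = 1/(-4864462 + 0) = 1/(-4864462) = -1/4864462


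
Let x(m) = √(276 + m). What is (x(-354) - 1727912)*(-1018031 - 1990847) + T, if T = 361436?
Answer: 5199076764172 - 3008878*I*√78 ≈ 5.1991e+12 - 2.6574e+7*I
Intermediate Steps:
(x(-354) - 1727912)*(-1018031 - 1990847) + T = (√(276 - 354) - 1727912)*(-1018031 - 1990847) + 361436 = (√(-78) - 1727912)*(-3008878) + 361436 = (I*√78 - 1727912)*(-3008878) + 361436 = (-1727912 + I*√78)*(-3008878) + 361436 = (5199076402736 - 3008878*I*√78) + 361436 = 5199076764172 - 3008878*I*√78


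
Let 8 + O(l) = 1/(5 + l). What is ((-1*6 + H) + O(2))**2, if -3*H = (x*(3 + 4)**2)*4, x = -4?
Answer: 27008809/441 ≈ 61244.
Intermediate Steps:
O(l) = -8 + 1/(5 + l)
H = 784/3 (H = -(-4*(3 + 4)**2)*4/3 = -(-4*7**2)*4/3 = -(-4*49)*4/3 = -(-196)*4/3 = -1/3*(-784) = 784/3 ≈ 261.33)
((-1*6 + H) + O(2))**2 = ((-1*6 + 784/3) + (-39 - 8*2)/(5 + 2))**2 = ((-6 + 784/3) + (-39 - 16)/7)**2 = (766/3 + (1/7)*(-55))**2 = (766/3 - 55/7)**2 = (5197/21)**2 = 27008809/441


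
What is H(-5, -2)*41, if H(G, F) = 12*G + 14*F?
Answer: -3608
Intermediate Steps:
H(-5, -2)*41 = (12*(-5) + 14*(-2))*41 = (-60 - 28)*41 = -88*41 = -3608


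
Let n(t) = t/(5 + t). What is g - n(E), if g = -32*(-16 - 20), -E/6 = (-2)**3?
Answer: 61008/53 ≈ 1151.1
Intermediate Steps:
E = 48 (E = -6*(-2)**3 = -6*(-8) = 48)
n(t) = t/(5 + t)
g = 1152 (g = -32*(-36) = 1152)
g - n(E) = 1152 - 48/(5 + 48) = 1152 - 48/53 = 61008/53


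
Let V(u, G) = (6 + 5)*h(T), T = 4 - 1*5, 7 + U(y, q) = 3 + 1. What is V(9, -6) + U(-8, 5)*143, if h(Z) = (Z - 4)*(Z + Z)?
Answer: -319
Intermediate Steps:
U(y, q) = -3 (U(y, q) = -7 + (3 + 1) = -7 + 4 = -3)
T = -1 (T = 4 - 5 = -1)
h(Z) = 2*Z*(-4 + Z) (h(Z) = (-4 + Z)*(2*Z) = 2*Z*(-4 + Z))
V(u, G) = 110 (V(u, G) = (6 + 5)*(2*(-1)*(-4 - 1)) = 11*(2*(-1)*(-5)) = 11*10 = 110)
V(9, -6) + U(-8, 5)*143 = 110 - 3*143 = 110 - 429 = -319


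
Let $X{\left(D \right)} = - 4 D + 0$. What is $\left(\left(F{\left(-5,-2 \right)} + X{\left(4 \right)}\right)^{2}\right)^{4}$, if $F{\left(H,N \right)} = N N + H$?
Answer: $6975757441$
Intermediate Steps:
$F{\left(H,N \right)} = H + N^{2}$ ($F{\left(H,N \right)} = N^{2} + H = H + N^{2}$)
$X{\left(D \right)} = - 4 D$
$\left(\left(F{\left(-5,-2 \right)} + X{\left(4 \right)}\right)^{2}\right)^{4} = \left(\left(\left(-5 + \left(-2\right)^{2}\right) - 16\right)^{2}\right)^{4} = \left(\left(\left(-5 + 4\right) - 16\right)^{2}\right)^{4} = \left(\left(-1 - 16\right)^{2}\right)^{4} = \left(\left(-17\right)^{2}\right)^{4} = 289^{4} = 6975757441$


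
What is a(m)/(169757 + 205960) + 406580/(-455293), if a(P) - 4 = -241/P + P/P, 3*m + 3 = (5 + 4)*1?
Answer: -101874402801/114040880054 ≈ -0.89331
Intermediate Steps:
m = 2 (m = -1 + ((5 + 4)*1)/3 = -1 + (9*1)/3 = -1 + (1/3)*9 = -1 + 3 = 2)
a(P) = 5 - 241/P (a(P) = 4 + (-241/P + P/P) = 4 + (-241/P + 1) = 4 + (1 - 241/P) = 5 - 241/P)
a(m)/(169757 + 205960) + 406580/(-455293) = (5 - 241/2)/(169757 + 205960) + 406580/(-455293) = (5 - 241*1/2)/375717 + 406580*(-1/455293) = (5 - 241/2)*(1/375717) - 406580/455293 = -231/2*1/375717 - 406580/455293 = -77/250478 - 406580/455293 = -101874402801/114040880054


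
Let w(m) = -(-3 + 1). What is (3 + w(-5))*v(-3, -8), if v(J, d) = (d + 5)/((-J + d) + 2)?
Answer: 5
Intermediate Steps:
w(m) = 2 (w(m) = -1*(-2) = 2)
v(J, d) = (5 + d)/(2 + d - J) (v(J, d) = (5 + d)/((d - J) + 2) = (5 + d)/(2 + d - J))
(3 + w(-5))*v(-3, -8) = (3 + 2)*((5 - 8)/(2 - 8 - 1*(-3))) = 5*(-3/(2 - 8 + 3)) = 5*(-3/(-3)) = 5*(-1/3*(-3)) = 5*1 = 5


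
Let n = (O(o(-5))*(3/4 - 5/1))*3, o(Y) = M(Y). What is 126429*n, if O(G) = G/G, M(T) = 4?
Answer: -6447879/4 ≈ -1.6120e+6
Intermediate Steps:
o(Y) = 4
O(G) = 1
n = -51/4 (n = (1*(3/4 - 5/1))*3 = (1*(3*(1/4) - 5*1))*3 = (1*(3/4 - 5))*3 = (1*(-17/4))*3 = -17/4*3 = -51/4 ≈ -12.750)
126429*n = 126429*(-51/4) = -6447879/4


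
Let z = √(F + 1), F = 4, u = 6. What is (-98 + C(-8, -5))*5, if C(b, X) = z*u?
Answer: -490 + 30*√5 ≈ -422.92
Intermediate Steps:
z = √5 (z = √(4 + 1) = √5 ≈ 2.2361)
C(b, X) = 6*√5 (C(b, X) = √5*6 = 6*√5)
(-98 + C(-8, -5))*5 = (-98 + 6*√5)*5 = -490 + 30*√5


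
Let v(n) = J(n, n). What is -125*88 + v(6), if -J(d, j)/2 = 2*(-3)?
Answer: -10988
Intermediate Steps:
J(d, j) = 12 (J(d, j) = -4*(-3) = -2*(-6) = 12)
v(n) = 12
-125*88 + v(6) = -125*88 + 12 = -11000 + 12 = -10988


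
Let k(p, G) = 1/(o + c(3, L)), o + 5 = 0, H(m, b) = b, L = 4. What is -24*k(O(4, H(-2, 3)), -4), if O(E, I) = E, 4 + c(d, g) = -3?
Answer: 2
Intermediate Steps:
c(d, g) = -7 (c(d, g) = -4 - 3 = -7)
o = -5 (o = -5 + 0 = -5)
k(p, G) = -1/12 (k(p, G) = 1/(-5 - 7) = 1/(-12) = -1/12)
-24*k(O(4, H(-2, 3)), -4) = -24*(-1/12) = 2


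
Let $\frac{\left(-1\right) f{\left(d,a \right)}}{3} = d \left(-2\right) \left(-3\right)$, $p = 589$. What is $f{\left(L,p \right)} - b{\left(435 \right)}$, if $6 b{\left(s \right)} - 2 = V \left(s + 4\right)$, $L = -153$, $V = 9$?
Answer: $\frac{12571}{6} \approx 2095.2$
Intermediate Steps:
$b{\left(s \right)} = \frac{19}{3} + \frac{3 s}{2}$ ($b{\left(s \right)} = \frac{1}{3} + \frac{9 \left(s + 4\right)}{6} = \frac{1}{3} + \frac{9 \left(4 + s\right)}{6} = \frac{1}{3} + \frac{36 + 9 s}{6} = \frac{1}{3} + \left(6 + \frac{3 s}{2}\right) = \frac{19}{3} + \frac{3 s}{2}$)
$f{\left(d,a \right)} = - 18 d$ ($f{\left(d,a \right)} = - 3 d \left(-2\right) \left(-3\right) = - 3 - 2 d \left(-3\right) = - 3 \cdot 6 d = - 18 d$)
$f{\left(L,p \right)} - b{\left(435 \right)} = \left(-18\right) \left(-153\right) - \left(\frac{19}{3} + \frac{3}{2} \cdot 435\right) = 2754 - \left(\frac{19}{3} + \frac{1305}{2}\right) = 2754 - \frac{3953}{6} = \frac{12571}{6}$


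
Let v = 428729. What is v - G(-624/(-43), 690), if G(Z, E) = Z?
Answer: 18434723/43 ≈ 4.2871e+5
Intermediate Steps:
v - G(-624/(-43), 690) = 428729 - (-624)/(-43) = 428729 - (-624)*(-1)/43 = 428729 - 1*624/43 = 428729 - 624/43 = 18434723/43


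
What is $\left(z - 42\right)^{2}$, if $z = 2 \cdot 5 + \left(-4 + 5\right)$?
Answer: $961$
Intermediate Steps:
$z = 11$ ($z = 10 + 1 = 11$)
$\left(z - 42\right)^{2} = \left(11 - 42\right)^{2} = \left(-31\right)^{2} = 961$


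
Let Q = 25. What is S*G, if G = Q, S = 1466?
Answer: 36650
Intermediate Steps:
G = 25
S*G = 1466*25 = 36650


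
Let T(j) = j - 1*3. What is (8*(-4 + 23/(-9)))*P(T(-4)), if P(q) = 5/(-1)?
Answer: 2360/9 ≈ 262.22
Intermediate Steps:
T(j) = -3 + j (T(j) = j - 3 = -3 + j)
P(q) = -5 (P(q) = 5*(-1) = -5)
(8*(-4 + 23/(-9)))*P(T(-4)) = (8*(-4 + 23/(-9)))*(-5) = (8*(-4 + 23*(-⅑)))*(-5) = (8*(-4 - 23/9))*(-5) = (8*(-59/9))*(-5) = -472/9*(-5) = 2360/9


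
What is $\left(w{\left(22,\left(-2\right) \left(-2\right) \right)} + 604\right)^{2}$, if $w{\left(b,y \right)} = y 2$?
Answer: $374544$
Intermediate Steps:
$w{\left(b,y \right)} = 2 y$
$\left(w{\left(22,\left(-2\right) \left(-2\right) \right)} + 604\right)^{2} = \left(2 \left(\left(-2\right) \left(-2\right)\right) + 604\right)^{2} = \left(2 \cdot 4 + 604\right)^{2} = \left(8 + 604\right)^{2} = 612^{2} = 374544$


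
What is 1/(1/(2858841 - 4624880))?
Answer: -1766039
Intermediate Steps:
1/(1/(2858841 - 4624880)) = 1/(1/(-1766039)) = 1/(-1/1766039) = -1766039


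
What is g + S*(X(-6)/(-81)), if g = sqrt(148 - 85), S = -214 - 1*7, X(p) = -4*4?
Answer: -3536/81 + 3*sqrt(7) ≈ -35.717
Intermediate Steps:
X(p) = -16
S = -221 (S = -214 - 7 = -221)
g = 3*sqrt(7) (g = sqrt(63) = 3*sqrt(7) ≈ 7.9373)
g + S*(X(-6)/(-81)) = 3*sqrt(7) - (-3536)/(-81) = 3*sqrt(7) - (-3536)*(-1)/81 = 3*sqrt(7) - 221*16/81 = 3*sqrt(7) - 3536/81 = -3536/81 + 3*sqrt(7)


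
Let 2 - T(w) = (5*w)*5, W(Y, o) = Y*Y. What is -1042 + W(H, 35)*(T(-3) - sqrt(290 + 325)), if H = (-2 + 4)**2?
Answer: 190 - 16*sqrt(615) ≈ -206.79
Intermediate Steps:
H = 4 (H = 2**2 = 4)
W(Y, o) = Y**2
T(w) = 2 - 25*w (T(w) = 2 - 5*w*5 = 2 - 25*w)
-1042 + W(H, 35)*(T(-3) - sqrt(290 + 325)) = -1042 + 4**2*((2 - 25*(-3)) - sqrt(290 + 325)) = -1042 + 16*((2 + 75) - sqrt(615)) = -1042 + 16*(77 - sqrt(615)) = -1042 + (1232 - 16*sqrt(615)) = 190 - 16*sqrt(615)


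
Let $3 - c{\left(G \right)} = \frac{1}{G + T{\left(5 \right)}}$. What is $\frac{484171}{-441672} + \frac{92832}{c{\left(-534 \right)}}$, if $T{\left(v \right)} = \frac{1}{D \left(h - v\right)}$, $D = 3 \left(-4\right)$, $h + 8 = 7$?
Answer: $\frac{525440304411955}{16991563512} \approx 30924.0$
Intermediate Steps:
$h = -1$ ($h = -8 + 7 = -1$)
$D = -12$
$T{\left(v \right)} = \frac{1}{12 + 12 v}$ ($T{\left(v \right)} = \frac{1}{\left(-12\right) \left(-1 - v\right)} = \frac{1}{12 + 12 v}$)
$c{\left(G \right)} = 3 - \frac{1}{\frac{1}{72} + G}$ ($c{\left(G \right)} = 3 - \frac{1}{G + \frac{1}{12 \left(1 + 5\right)}} = 3 - \frac{1}{G + \frac{1}{12 \cdot 6}} = 3 - \frac{1}{G + \frac{1}{12} \cdot \frac{1}{6}} = 3 - \frac{1}{G + \frac{1}{72}} = 3 - \frac{1}{\frac{1}{72} + G}$)
$\frac{484171}{-441672} + \frac{92832}{c{\left(-534 \right)}} = \frac{484171}{-441672} + \frac{92832}{3 \frac{1}{1 + 72 \left(-534\right)} \left(-23 + 72 \left(-534\right)\right)} = 484171 \left(- \frac{1}{441672}\right) + \frac{92832}{3 \frac{1}{1 - 38448} \left(-23 - 38448\right)} = - \frac{484171}{441672} + \frac{92832}{3 \frac{1}{-38447} \left(-38471\right)} = - \frac{484171}{441672} + \frac{92832}{3 \left(- \frac{1}{38447}\right) \left(-38471\right)} = - \frac{484171}{441672} + \frac{92832}{\frac{115413}{38447}} = - \frac{484171}{441672} + 92832 \cdot \frac{38447}{115413} = - \frac{484171}{441672} + \frac{1189703968}{38471} = \frac{525440304411955}{16991563512}$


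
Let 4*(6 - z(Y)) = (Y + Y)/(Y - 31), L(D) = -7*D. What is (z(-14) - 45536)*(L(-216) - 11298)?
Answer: 6683371534/15 ≈ 4.4556e+8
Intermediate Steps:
z(Y) = 6 - Y/(2*(-31 + Y)) (z(Y) = 6 - (Y + Y)/(4*(Y - 31)) = 6 - 2*Y/(4*(-31 + Y)) = 6 - Y/(2*(-31 + Y)))
(z(-14) - 45536)*(L(-216) - 11298) = ((-372 + 11*(-14))/(2*(-31 - 14)) - 45536)*(-7*(-216) - 11298) = ((½)*(-372 - 154)/(-45) - 45536)*(1512 - 11298) = ((½)*(-1/45)*(-526) - 45536)*(-9786) = (263/45 - 45536)*(-9786) = -2048857/45*(-9786) = 6683371534/15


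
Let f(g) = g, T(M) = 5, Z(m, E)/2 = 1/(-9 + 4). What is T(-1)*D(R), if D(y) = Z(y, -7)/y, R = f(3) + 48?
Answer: -2/51 ≈ -0.039216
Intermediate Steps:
Z(m, E) = -⅖ (Z(m, E) = 2/(-9 + 4) = 2/(-5) = 2*(-⅕) = -⅖)
R = 51 (R = 3 + 48 = 51)
D(y) = -2/(5*y)
T(-1)*D(R) = 5*(-⅖/51) = 5*(-⅖*1/51) = 5*(-2/255) = -2/51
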